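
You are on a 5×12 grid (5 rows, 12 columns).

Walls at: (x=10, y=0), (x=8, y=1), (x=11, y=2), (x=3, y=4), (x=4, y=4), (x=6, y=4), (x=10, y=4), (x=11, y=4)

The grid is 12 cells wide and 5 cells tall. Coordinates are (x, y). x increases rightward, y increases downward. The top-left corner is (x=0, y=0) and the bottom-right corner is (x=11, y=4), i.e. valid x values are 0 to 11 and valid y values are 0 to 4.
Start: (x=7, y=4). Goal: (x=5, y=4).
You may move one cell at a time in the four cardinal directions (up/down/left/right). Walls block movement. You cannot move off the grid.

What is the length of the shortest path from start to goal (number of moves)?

BFS from (x=7, y=4) until reaching (x=5, y=4):
  Distance 0: (x=7, y=4)
  Distance 1: (x=7, y=3), (x=8, y=4)
  Distance 2: (x=7, y=2), (x=6, y=3), (x=8, y=3), (x=9, y=4)
  Distance 3: (x=7, y=1), (x=6, y=2), (x=8, y=2), (x=5, y=3), (x=9, y=3)
  Distance 4: (x=7, y=0), (x=6, y=1), (x=5, y=2), (x=9, y=2), (x=4, y=3), (x=10, y=3), (x=5, y=4)  <- goal reached here
One shortest path (4 moves): (x=7, y=4) -> (x=7, y=3) -> (x=6, y=3) -> (x=5, y=3) -> (x=5, y=4)

Answer: Shortest path length: 4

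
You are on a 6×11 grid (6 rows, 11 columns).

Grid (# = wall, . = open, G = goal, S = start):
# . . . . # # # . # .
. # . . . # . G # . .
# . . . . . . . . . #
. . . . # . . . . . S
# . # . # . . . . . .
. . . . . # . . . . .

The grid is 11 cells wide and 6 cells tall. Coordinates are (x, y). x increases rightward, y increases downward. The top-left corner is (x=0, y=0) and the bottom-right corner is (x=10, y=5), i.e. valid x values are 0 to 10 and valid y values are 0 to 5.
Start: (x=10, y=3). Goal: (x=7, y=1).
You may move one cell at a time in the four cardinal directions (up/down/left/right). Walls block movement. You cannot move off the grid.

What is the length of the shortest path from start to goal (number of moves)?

Answer: Shortest path length: 5

Derivation:
BFS from (x=10, y=3) until reaching (x=7, y=1):
  Distance 0: (x=10, y=3)
  Distance 1: (x=9, y=3), (x=10, y=4)
  Distance 2: (x=9, y=2), (x=8, y=3), (x=9, y=4), (x=10, y=5)
  Distance 3: (x=9, y=1), (x=8, y=2), (x=7, y=3), (x=8, y=4), (x=9, y=5)
  Distance 4: (x=10, y=1), (x=7, y=2), (x=6, y=3), (x=7, y=4), (x=8, y=5)
  Distance 5: (x=10, y=0), (x=7, y=1), (x=6, y=2), (x=5, y=3), (x=6, y=4), (x=7, y=5)  <- goal reached here
One shortest path (5 moves): (x=10, y=3) -> (x=9, y=3) -> (x=8, y=3) -> (x=7, y=3) -> (x=7, y=2) -> (x=7, y=1)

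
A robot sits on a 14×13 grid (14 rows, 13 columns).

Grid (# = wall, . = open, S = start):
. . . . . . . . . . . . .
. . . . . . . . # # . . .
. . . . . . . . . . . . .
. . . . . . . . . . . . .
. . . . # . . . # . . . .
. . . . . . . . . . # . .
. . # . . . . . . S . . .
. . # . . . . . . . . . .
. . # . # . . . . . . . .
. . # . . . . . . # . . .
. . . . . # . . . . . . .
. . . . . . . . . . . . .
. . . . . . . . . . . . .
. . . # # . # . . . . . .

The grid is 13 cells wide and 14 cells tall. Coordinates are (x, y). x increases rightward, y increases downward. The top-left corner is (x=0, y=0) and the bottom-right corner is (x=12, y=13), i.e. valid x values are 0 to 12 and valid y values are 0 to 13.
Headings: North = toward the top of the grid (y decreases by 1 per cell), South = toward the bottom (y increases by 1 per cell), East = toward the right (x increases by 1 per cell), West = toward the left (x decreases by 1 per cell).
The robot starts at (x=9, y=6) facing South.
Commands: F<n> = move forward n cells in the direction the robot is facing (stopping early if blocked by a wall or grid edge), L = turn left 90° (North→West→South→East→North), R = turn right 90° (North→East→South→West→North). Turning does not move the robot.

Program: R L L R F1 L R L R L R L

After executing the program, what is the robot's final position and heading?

Answer: Final position: (x=9, y=7), facing East

Derivation:
Start: (x=9, y=6), facing South
  R: turn right, now facing West
  L: turn left, now facing South
  L: turn left, now facing East
  R: turn right, now facing South
  F1: move forward 1, now at (x=9, y=7)
  L: turn left, now facing East
  R: turn right, now facing South
  L: turn left, now facing East
  R: turn right, now facing South
  L: turn left, now facing East
  R: turn right, now facing South
  L: turn left, now facing East
Final: (x=9, y=7), facing East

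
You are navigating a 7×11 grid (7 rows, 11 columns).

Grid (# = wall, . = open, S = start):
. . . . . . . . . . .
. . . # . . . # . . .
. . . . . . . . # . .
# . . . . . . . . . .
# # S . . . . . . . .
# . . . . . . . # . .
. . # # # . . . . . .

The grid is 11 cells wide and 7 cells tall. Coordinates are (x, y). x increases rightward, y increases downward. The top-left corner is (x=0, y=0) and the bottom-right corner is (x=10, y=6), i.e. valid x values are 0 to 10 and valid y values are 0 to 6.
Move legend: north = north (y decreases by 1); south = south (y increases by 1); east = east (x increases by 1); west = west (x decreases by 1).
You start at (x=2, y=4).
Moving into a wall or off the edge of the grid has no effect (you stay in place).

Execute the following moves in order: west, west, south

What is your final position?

Start: (x=2, y=4)
  west (west): blocked, stay at (x=2, y=4)
  west (west): blocked, stay at (x=2, y=4)
  south (south): (x=2, y=4) -> (x=2, y=5)
Final: (x=2, y=5)

Answer: Final position: (x=2, y=5)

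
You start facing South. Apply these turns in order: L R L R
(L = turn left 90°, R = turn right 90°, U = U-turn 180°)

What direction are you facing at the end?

Start: South
  L (left (90° counter-clockwise)) -> East
  R (right (90° clockwise)) -> South
  L (left (90° counter-clockwise)) -> East
  R (right (90° clockwise)) -> South
Final: South

Answer: Final heading: South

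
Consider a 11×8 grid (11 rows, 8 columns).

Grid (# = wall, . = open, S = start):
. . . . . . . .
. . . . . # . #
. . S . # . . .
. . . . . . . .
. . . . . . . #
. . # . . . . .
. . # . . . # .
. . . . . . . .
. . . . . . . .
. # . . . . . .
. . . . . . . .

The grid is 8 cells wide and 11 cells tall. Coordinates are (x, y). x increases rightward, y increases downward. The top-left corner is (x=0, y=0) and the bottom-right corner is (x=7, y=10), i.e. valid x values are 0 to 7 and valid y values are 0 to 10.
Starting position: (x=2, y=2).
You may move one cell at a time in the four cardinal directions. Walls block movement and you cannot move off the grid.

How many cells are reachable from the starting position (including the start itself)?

BFS flood-fill from (x=2, y=2):
  Distance 0: (x=2, y=2)
  Distance 1: (x=2, y=1), (x=1, y=2), (x=3, y=2), (x=2, y=3)
  Distance 2: (x=2, y=0), (x=1, y=1), (x=3, y=1), (x=0, y=2), (x=1, y=3), (x=3, y=3), (x=2, y=4)
  Distance 3: (x=1, y=0), (x=3, y=0), (x=0, y=1), (x=4, y=1), (x=0, y=3), (x=4, y=3), (x=1, y=4), (x=3, y=4)
  Distance 4: (x=0, y=0), (x=4, y=0), (x=5, y=3), (x=0, y=4), (x=4, y=4), (x=1, y=5), (x=3, y=5)
  Distance 5: (x=5, y=0), (x=5, y=2), (x=6, y=3), (x=5, y=4), (x=0, y=5), (x=4, y=5), (x=1, y=6), (x=3, y=6)
  Distance 6: (x=6, y=0), (x=6, y=2), (x=7, y=3), (x=6, y=4), (x=5, y=5), (x=0, y=6), (x=4, y=6), (x=1, y=7), (x=3, y=7)
  Distance 7: (x=7, y=0), (x=6, y=1), (x=7, y=2), (x=6, y=5), (x=5, y=6), (x=0, y=7), (x=2, y=7), (x=4, y=7), (x=1, y=8), (x=3, y=8)
  Distance 8: (x=7, y=5), (x=5, y=7), (x=0, y=8), (x=2, y=8), (x=4, y=8), (x=3, y=9)
  Distance 9: (x=7, y=6), (x=6, y=7), (x=5, y=8), (x=0, y=9), (x=2, y=9), (x=4, y=9), (x=3, y=10)
  Distance 10: (x=7, y=7), (x=6, y=8), (x=5, y=9), (x=0, y=10), (x=2, y=10), (x=4, y=10)
  Distance 11: (x=7, y=8), (x=6, y=9), (x=1, y=10), (x=5, y=10)
  Distance 12: (x=7, y=9), (x=6, y=10)
  Distance 13: (x=7, y=10)
Total reachable: 80 (grid has 80 open cells total)

Answer: Reachable cells: 80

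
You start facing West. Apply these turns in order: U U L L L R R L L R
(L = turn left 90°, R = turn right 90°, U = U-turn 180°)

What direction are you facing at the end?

Start: West
  U (U-turn (180°)) -> East
  U (U-turn (180°)) -> West
  L (left (90° counter-clockwise)) -> South
  L (left (90° counter-clockwise)) -> East
  L (left (90° counter-clockwise)) -> North
  R (right (90° clockwise)) -> East
  R (right (90° clockwise)) -> South
  L (left (90° counter-clockwise)) -> East
  L (left (90° counter-clockwise)) -> North
  R (right (90° clockwise)) -> East
Final: East

Answer: Final heading: East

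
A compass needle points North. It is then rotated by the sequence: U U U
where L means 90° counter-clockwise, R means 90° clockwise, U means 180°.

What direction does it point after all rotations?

Answer: Final heading: South

Derivation:
Start: North
  U (U-turn (180°)) -> South
  U (U-turn (180°)) -> North
  U (U-turn (180°)) -> South
Final: South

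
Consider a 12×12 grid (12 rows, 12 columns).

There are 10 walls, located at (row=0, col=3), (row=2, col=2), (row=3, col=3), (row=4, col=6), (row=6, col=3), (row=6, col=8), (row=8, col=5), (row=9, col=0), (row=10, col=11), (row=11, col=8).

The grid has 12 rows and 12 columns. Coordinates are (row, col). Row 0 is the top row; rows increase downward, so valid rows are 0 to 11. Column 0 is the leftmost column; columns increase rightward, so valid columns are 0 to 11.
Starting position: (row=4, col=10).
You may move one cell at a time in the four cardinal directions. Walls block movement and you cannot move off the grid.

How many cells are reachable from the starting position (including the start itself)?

Answer: Reachable cells: 134

Derivation:
BFS flood-fill from (row=4, col=10):
  Distance 0: (row=4, col=10)
  Distance 1: (row=3, col=10), (row=4, col=9), (row=4, col=11), (row=5, col=10)
  Distance 2: (row=2, col=10), (row=3, col=9), (row=3, col=11), (row=4, col=8), (row=5, col=9), (row=5, col=11), (row=6, col=10)
  Distance 3: (row=1, col=10), (row=2, col=9), (row=2, col=11), (row=3, col=8), (row=4, col=7), (row=5, col=8), (row=6, col=9), (row=6, col=11), (row=7, col=10)
  Distance 4: (row=0, col=10), (row=1, col=9), (row=1, col=11), (row=2, col=8), (row=3, col=7), (row=5, col=7), (row=7, col=9), (row=7, col=11), (row=8, col=10)
  Distance 5: (row=0, col=9), (row=0, col=11), (row=1, col=8), (row=2, col=7), (row=3, col=6), (row=5, col=6), (row=6, col=7), (row=7, col=8), (row=8, col=9), (row=8, col=11), (row=9, col=10)
  Distance 6: (row=0, col=8), (row=1, col=7), (row=2, col=6), (row=3, col=5), (row=5, col=5), (row=6, col=6), (row=7, col=7), (row=8, col=8), (row=9, col=9), (row=9, col=11), (row=10, col=10)
  Distance 7: (row=0, col=7), (row=1, col=6), (row=2, col=5), (row=3, col=4), (row=4, col=5), (row=5, col=4), (row=6, col=5), (row=7, col=6), (row=8, col=7), (row=9, col=8), (row=10, col=9), (row=11, col=10)
  Distance 8: (row=0, col=6), (row=1, col=5), (row=2, col=4), (row=4, col=4), (row=5, col=3), (row=6, col=4), (row=7, col=5), (row=8, col=6), (row=9, col=7), (row=10, col=8), (row=11, col=9), (row=11, col=11)
  Distance 9: (row=0, col=5), (row=1, col=4), (row=2, col=3), (row=4, col=3), (row=5, col=2), (row=7, col=4), (row=9, col=6), (row=10, col=7)
  Distance 10: (row=0, col=4), (row=1, col=3), (row=4, col=2), (row=5, col=1), (row=6, col=2), (row=7, col=3), (row=8, col=4), (row=9, col=5), (row=10, col=6), (row=11, col=7)
  Distance 11: (row=1, col=2), (row=3, col=2), (row=4, col=1), (row=5, col=0), (row=6, col=1), (row=7, col=2), (row=8, col=3), (row=9, col=4), (row=10, col=5), (row=11, col=6)
  Distance 12: (row=0, col=2), (row=1, col=1), (row=3, col=1), (row=4, col=0), (row=6, col=0), (row=7, col=1), (row=8, col=2), (row=9, col=3), (row=10, col=4), (row=11, col=5)
  Distance 13: (row=0, col=1), (row=1, col=0), (row=2, col=1), (row=3, col=0), (row=7, col=0), (row=8, col=1), (row=9, col=2), (row=10, col=3), (row=11, col=4)
  Distance 14: (row=0, col=0), (row=2, col=0), (row=8, col=0), (row=9, col=1), (row=10, col=2), (row=11, col=3)
  Distance 15: (row=10, col=1), (row=11, col=2)
  Distance 16: (row=10, col=0), (row=11, col=1)
  Distance 17: (row=11, col=0)
Total reachable: 134 (grid has 134 open cells total)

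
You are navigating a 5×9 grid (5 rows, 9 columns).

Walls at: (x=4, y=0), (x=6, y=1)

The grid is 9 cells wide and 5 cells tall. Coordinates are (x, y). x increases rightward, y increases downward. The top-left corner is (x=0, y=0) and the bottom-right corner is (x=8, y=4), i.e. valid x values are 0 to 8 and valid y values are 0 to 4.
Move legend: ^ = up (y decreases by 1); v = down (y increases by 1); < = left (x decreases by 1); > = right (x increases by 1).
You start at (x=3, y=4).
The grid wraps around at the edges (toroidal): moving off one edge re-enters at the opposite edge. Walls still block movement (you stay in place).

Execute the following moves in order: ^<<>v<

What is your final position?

Answer: Final position: (x=1, y=4)

Derivation:
Start: (x=3, y=4)
  ^ (up): (x=3, y=4) -> (x=3, y=3)
  < (left): (x=3, y=3) -> (x=2, y=3)
  < (left): (x=2, y=3) -> (x=1, y=3)
  > (right): (x=1, y=3) -> (x=2, y=3)
  v (down): (x=2, y=3) -> (x=2, y=4)
  < (left): (x=2, y=4) -> (x=1, y=4)
Final: (x=1, y=4)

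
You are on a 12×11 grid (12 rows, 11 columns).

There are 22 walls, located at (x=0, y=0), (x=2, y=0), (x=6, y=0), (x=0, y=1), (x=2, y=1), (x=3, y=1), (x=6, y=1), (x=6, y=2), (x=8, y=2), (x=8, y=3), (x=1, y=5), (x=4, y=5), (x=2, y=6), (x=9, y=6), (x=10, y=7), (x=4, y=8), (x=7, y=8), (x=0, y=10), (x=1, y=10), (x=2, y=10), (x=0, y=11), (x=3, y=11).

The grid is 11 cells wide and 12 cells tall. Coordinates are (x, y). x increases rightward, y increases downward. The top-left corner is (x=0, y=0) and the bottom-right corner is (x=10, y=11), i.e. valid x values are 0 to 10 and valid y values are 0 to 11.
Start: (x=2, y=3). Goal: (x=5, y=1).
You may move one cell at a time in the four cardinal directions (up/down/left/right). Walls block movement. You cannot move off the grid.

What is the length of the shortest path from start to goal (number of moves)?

BFS from (x=2, y=3) until reaching (x=5, y=1):
  Distance 0: (x=2, y=3)
  Distance 1: (x=2, y=2), (x=1, y=3), (x=3, y=3), (x=2, y=4)
  Distance 2: (x=1, y=2), (x=3, y=2), (x=0, y=3), (x=4, y=3), (x=1, y=4), (x=3, y=4), (x=2, y=5)
  Distance 3: (x=1, y=1), (x=0, y=2), (x=4, y=2), (x=5, y=3), (x=0, y=4), (x=4, y=4), (x=3, y=5)
  Distance 4: (x=1, y=0), (x=4, y=1), (x=5, y=2), (x=6, y=3), (x=5, y=4), (x=0, y=5), (x=3, y=6)
  Distance 5: (x=4, y=0), (x=5, y=1), (x=7, y=3), (x=6, y=4), (x=5, y=5), (x=0, y=6), (x=4, y=6), (x=3, y=7)  <- goal reached here
One shortest path (5 moves): (x=2, y=3) -> (x=3, y=3) -> (x=4, y=3) -> (x=5, y=3) -> (x=5, y=2) -> (x=5, y=1)

Answer: Shortest path length: 5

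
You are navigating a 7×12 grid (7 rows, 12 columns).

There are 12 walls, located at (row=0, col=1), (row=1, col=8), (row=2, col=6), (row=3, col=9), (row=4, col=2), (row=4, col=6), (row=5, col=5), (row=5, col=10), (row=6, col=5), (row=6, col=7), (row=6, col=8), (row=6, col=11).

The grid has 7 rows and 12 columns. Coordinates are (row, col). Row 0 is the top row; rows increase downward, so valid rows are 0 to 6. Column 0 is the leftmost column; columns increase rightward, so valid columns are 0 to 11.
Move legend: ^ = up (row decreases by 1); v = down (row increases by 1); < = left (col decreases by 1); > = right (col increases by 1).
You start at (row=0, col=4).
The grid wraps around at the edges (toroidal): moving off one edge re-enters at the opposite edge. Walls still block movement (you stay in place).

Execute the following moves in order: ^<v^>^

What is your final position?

Start: (row=0, col=4)
  ^ (up): (row=0, col=4) -> (row=6, col=4)
  < (left): (row=6, col=4) -> (row=6, col=3)
  v (down): (row=6, col=3) -> (row=0, col=3)
  ^ (up): (row=0, col=3) -> (row=6, col=3)
  > (right): (row=6, col=3) -> (row=6, col=4)
  ^ (up): (row=6, col=4) -> (row=5, col=4)
Final: (row=5, col=4)

Answer: Final position: (row=5, col=4)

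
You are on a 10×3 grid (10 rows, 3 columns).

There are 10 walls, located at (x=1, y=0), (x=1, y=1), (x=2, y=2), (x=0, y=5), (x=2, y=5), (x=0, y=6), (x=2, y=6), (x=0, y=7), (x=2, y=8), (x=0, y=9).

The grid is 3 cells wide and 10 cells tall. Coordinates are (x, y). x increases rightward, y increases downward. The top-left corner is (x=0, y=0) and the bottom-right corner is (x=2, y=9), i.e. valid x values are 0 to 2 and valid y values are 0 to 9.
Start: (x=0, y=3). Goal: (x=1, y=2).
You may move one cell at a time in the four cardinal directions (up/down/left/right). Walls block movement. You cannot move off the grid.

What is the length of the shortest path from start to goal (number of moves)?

BFS from (x=0, y=3) until reaching (x=1, y=2):
  Distance 0: (x=0, y=3)
  Distance 1: (x=0, y=2), (x=1, y=3), (x=0, y=4)
  Distance 2: (x=0, y=1), (x=1, y=2), (x=2, y=3), (x=1, y=4)  <- goal reached here
One shortest path (2 moves): (x=0, y=3) -> (x=1, y=3) -> (x=1, y=2)

Answer: Shortest path length: 2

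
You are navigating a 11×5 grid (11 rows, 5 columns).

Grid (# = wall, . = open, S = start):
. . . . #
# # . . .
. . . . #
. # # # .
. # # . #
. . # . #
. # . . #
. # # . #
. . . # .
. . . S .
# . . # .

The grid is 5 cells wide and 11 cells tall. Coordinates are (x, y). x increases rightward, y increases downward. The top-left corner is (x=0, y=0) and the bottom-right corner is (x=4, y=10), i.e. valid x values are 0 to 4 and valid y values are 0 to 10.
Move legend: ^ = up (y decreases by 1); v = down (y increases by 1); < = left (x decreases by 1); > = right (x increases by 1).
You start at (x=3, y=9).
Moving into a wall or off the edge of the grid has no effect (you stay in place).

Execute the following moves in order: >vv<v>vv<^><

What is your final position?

Answer: Final position: (x=3, y=9)

Derivation:
Start: (x=3, y=9)
  > (right): (x=3, y=9) -> (x=4, y=9)
  v (down): (x=4, y=9) -> (x=4, y=10)
  v (down): blocked, stay at (x=4, y=10)
  < (left): blocked, stay at (x=4, y=10)
  v (down): blocked, stay at (x=4, y=10)
  > (right): blocked, stay at (x=4, y=10)
  v (down): blocked, stay at (x=4, y=10)
  v (down): blocked, stay at (x=4, y=10)
  < (left): blocked, stay at (x=4, y=10)
  ^ (up): (x=4, y=10) -> (x=4, y=9)
  > (right): blocked, stay at (x=4, y=9)
  < (left): (x=4, y=9) -> (x=3, y=9)
Final: (x=3, y=9)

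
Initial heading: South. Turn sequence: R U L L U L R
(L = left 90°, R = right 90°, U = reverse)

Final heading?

Answer: Final heading: East

Derivation:
Start: South
  R (right (90° clockwise)) -> West
  U (U-turn (180°)) -> East
  L (left (90° counter-clockwise)) -> North
  L (left (90° counter-clockwise)) -> West
  U (U-turn (180°)) -> East
  L (left (90° counter-clockwise)) -> North
  R (right (90° clockwise)) -> East
Final: East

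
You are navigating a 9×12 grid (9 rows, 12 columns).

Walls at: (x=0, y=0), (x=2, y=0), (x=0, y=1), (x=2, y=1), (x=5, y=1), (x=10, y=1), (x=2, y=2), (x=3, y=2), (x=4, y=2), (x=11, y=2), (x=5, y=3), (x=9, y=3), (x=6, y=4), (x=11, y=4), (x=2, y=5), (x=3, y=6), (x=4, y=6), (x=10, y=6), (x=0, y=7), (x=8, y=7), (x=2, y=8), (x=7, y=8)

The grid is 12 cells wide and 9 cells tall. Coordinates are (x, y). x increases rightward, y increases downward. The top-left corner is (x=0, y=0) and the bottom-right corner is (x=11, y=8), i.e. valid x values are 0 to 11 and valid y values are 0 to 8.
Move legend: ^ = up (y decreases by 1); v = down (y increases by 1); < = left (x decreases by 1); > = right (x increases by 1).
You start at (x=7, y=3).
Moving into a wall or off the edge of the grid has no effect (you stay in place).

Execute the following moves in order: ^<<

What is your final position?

Answer: Final position: (x=5, y=2)

Derivation:
Start: (x=7, y=3)
  ^ (up): (x=7, y=3) -> (x=7, y=2)
  < (left): (x=7, y=2) -> (x=6, y=2)
  < (left): (x=6, y=2) -> (x=5, y=2)
Final: (x=5, y=2)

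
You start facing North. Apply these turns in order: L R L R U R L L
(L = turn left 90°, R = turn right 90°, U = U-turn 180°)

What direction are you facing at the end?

Start: North
  L (left (90° counter-clockwise)) -> West
  R (right (90° clockwise)) -> North
  L (left (90° counter-clockwise)) -> West
  R (right (90° clockwise)) -> North
  U (U-turn (180°)) -> South
  R (right (90° clockwise)) -> West
  L (left (90° counter-clockwise)) -> South
  L (left (90° counter-clockwise)) -> East
Final: East

Answer: Final heading: East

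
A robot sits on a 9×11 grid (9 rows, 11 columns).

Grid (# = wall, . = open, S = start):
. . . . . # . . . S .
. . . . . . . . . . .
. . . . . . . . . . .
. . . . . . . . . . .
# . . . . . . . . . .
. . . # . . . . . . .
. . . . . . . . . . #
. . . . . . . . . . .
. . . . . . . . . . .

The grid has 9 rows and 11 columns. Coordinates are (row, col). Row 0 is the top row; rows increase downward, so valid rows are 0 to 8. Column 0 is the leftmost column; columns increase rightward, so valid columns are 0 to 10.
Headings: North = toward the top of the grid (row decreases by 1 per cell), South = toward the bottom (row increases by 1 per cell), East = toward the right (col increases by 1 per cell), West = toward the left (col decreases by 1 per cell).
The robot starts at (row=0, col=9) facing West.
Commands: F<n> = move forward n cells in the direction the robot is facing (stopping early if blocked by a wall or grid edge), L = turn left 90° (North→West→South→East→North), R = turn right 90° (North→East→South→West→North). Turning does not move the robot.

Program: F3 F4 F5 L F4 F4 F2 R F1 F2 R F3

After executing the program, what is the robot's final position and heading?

Start: (row=0, col=9), facing West
  F3: move forward 3, now at (row=0, col=6)
  F4: move forward 0/4 (blocked), now at (row=0, col=6)
  F5: move forward 0/5 (blocked), now at (row=0, col=6)
  L: turn left, now facing South
  F4: move forward 4, now at (row=4, col=6)
  F4: move forward 4, now at (row=8, col=6)
  F2: move forward 0/2 (blocked), now at (row=8, col=6)
  R: turn right, now facing West
  F1: move forward 1, now at (row=8, col=5)
  F2: move forward 2, now at (row=8, col=3)
  R: turn right, now facing North
  F3: move forward 2/3 (blocked), now at (row=6, col=3)
Final: (row=6, col=3), facing North

Answer: Final position: (row=6, col=3), facing North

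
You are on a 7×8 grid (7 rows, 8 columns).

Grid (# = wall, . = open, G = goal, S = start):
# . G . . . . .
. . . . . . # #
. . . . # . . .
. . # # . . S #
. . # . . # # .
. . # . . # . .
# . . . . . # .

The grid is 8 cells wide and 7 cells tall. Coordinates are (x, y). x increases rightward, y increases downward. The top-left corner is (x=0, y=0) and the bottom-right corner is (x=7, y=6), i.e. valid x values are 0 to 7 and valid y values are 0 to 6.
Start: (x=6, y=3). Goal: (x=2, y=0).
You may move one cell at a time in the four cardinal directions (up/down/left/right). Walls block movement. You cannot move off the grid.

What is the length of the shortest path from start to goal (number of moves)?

Answer: Shortest path length: 7

Derivation:
BFS from (x=6, y=3) until reaching (x=2, y=0):
  Distance 0: (x=6, y=3)
  Distance 1: (x=6, y=2), (x=5, y=3)
  Distance 2: (x=5, y=2), (x=7, y=2), (x=4, y=3)
  Distance 3: (x=5, y=1), (x=4, y=4)
  Distance 4: (x=5, y=0), (x=4, y=1), (x=3, y=4), (x=4, y=5)
  Distance 5: (x=4, y=0), (x=6, y=0), (x=3, y=1), (x=3, y=5), (x=4, y=6)
  Distance 6: (x=3, y=0), (x=7, y=0), (x=2, y=1), (x=3, y=2), (x=3, y=6), (x=5, y=6)
  Distance 7: (x=2, y=0), (x=1, y=1), (x=2, y=2), (x=2, y=6)  <- goal reached here
One shortest path (7 moves): (x=6, y=3) -> (x=5, y=3) -> (x=5, y=2) -> (x=5, y=1) -> (x=4, y=1) -> (x=3, y=1) -> (x=2, y=1) -> (x=2, y=0)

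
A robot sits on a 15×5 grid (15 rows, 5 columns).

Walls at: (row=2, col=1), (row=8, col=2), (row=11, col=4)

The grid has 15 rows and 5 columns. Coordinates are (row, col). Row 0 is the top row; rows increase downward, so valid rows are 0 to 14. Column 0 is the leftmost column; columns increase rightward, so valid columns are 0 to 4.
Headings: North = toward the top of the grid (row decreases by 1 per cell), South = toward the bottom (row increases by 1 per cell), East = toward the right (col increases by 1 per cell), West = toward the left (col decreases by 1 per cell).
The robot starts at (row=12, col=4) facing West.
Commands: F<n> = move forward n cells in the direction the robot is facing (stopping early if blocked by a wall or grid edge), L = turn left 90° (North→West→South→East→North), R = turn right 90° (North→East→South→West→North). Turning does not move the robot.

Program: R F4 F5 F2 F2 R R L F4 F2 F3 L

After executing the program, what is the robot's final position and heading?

Start: (row=12, col=4), facing West
  R: turn right, now facing North
  F4: move forward 0/4 (blocked), now at (row=12, col=4)
  F5: move forward 0/5 (blocked), now at (row=12, col=4)
  F2: move forward 0/2 (blocked), now at (row=12, col=4)
  F2: move forward 0/2 (blocked), now at (row=12, col=4)
  R: turn right, now facing East
  R: turn right, now facing South
  L: turn left, now facing East
  F4: move forward 0/4 (blocked), now at (row=12, col=4)
  F2: move forward 0/2 (blocked), now at (row=12, col=4)
  F3: move forward 0/3 (blocked), now at (row=12, col=4)
  L: turn left, now facing North
Final: (row=12, col=4), facing North

Answer: Final position: (row=12, col=4), facing North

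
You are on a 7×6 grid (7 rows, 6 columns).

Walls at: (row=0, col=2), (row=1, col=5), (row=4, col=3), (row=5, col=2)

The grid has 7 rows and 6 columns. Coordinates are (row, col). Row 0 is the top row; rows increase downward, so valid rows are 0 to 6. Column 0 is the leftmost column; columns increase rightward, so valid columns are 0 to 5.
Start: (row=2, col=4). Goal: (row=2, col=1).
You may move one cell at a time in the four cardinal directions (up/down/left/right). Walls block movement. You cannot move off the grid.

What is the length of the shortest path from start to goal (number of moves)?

Answer: Shortest path length: 3

Derivation:
BFS from (row=2, col=4) until reaching (row=2, col=1):
  Distance 0: (row=2, col=4)
  Distance 1: (row=1, col=4), (row=2, col=3), (row=2, col=5), (row=3, col=4)
  Distance 2: (row=0, col=4), (row=1, col=3), (row=2, col=2), (row=3, col=3), (row=3, col=5), (row=4, col=4)
  Distance 3: (row=0, col=3), (row=0, col=5), (row=1, col=2), (row=2, col=1), (row=3, col=2), (row=4, col=5), (row=5, col=4)  <- goal reached here
One shortest path (3 moves): (row=2, col=4) -> (row=2, col=3) -> (row=2, col=2) -> (row=2, col=1)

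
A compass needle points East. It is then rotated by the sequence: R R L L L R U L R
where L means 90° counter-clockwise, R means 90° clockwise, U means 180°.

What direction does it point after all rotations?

Start: East
  R (right (90° clockwise)) -> South
  R (right (90° clockwise)) -> West
  L (left (90° counter-clockwise)) -> South
  L (left (90° counter-clockwise)) -> East
  L (left (90° counter-clockwise)) -> North
  R (right (90° clockwise)) -> East
  U (U-turn (180°)) -> West
  L (left (90° counter-clockwise)) -> South
  R (right (90° clockwise)) -> West
Final: West

Answer: Final heading: West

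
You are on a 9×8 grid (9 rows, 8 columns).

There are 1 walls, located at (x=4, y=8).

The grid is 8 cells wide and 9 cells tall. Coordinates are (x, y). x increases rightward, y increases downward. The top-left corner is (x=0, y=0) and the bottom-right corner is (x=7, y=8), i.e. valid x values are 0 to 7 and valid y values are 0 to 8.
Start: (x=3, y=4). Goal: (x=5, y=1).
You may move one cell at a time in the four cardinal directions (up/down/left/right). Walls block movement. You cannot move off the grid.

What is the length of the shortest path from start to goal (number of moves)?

Answer: Shortest path length: 5

Derivation:
BFS from (x=3, y=4) until reaching (x=5, y=1):
  Distance 0: (x=3, y=4)
  Distance 1: (x=3, y=3), (x=2, y=4), (x=4, y=4), (x=3, y=5)
  Distance 2: (x=3, y=2), (x=2, y=3), (x=4, y=3), (x=1, y=4), (x=5, y=4), (x=2, y=5), (x=4, y=5), (x=3, y=6)
  Distance 3: (x=3, y=1), (x=2, y=2), (x=4, y=2), (x=1, y=3), (x=5, y=3), (x=0, y=4), (x=6, y=4), (x=1, y=5), (x=5, y=5), (x=2, y=6), (x=4, y=6), (x=3, y=7)
  Distance 4: (x=3, y=0), (x=2, y=1), (x=4, y=1), (x=1, y=2), (x=5, y=2), (x=0, y=3), (x=6, y=3), (x=7, y=4), (x=0, y=5), (x=6, y=5), (x=1, y=6), (x=5, y=6), (x=2, y=7), (x=4, y=7), (x=3, y=8)
  Distance 5: (x=2, y=0), (x=4, y=0), (x=1, y=1), (x=5, y=1), (x=0, y=2), (x=6, y=2), (x=7, y=3), (x=7, y=5), (x=0, y=6), (x=6, y=6), (x=1, y=7), (x=5, y=7), (x=2, y=8)  <- goal reached here
One shortest path (5 moves): (x=3, y=4) -> (x=4, y=4) -> (x=5, y=4) -> (x=5, y=3) -> (x=5, y=2) -> (x=5, y=1)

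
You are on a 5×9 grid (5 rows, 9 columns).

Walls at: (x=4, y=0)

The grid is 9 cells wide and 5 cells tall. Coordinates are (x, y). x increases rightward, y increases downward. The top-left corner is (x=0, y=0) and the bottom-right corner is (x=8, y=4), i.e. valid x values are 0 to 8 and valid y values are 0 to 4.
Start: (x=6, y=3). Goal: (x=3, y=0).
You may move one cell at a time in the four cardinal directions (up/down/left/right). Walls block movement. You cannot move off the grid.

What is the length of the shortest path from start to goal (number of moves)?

Answer: Shortest path length: 6

Derivation:
BFS from (x=6, y=3) until reaching (x=3, y=0):
  Distance 0: (x=6, y=3)
  Distance 1: (x=6, y=2), (x=5, y=3), (x=7, y=3), (x=6, y=4)
  Distance 2: (x=6, y=1), (x=5, y=2), (x=7, y=2), (x=4, y=3), (x=8, y=3), (x=5, y=4), (x=7, y=4)
  Distance 3: (x=6, y=0), (x=5, y=1), (x=7, y=1), (x=4, y=2), (x=8, y=2), (x=3, y=3), (x=4, y=4), (x=8, y=4)
  Distance 4: (x=5, y=0), (x=7, y=0), (x=4, y=1), (x=8, y=1), (x=3, y=2), (x=2, y=3), (x=3, y=4)
  Distance 5: (x=8, y=0), (x=3, y=1), (x=2, y=2), (x=1, y=3), (x=2, y=4)
  Distance 6: (x=3, y=0), (x=2, y=1), (x=1, y=2), (x=0, y=3), (x=1, y=4)  <- goal reached here
One shortest path (6 moves): (x=6, y=3) -> (x=5, y=3) -> (x=4, y=3) -> (x=3, y=3) -> (x=3, y=2) -> (x=3, y=1) -> (x=3, y=0)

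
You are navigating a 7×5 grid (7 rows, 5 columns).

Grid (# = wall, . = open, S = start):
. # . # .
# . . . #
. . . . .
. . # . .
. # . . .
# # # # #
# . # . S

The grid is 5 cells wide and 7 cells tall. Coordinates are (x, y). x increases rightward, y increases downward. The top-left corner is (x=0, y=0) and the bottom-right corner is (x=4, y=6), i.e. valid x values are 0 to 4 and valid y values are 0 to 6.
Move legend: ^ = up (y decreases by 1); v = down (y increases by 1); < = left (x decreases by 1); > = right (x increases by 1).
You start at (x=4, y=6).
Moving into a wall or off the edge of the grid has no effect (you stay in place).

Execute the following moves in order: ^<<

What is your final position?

Start: (x=4, y=6)
  ^ (up): blocked, stay at (x=4, y=6)
  < (left): (x=4, y=6) -> (x=3, y=6)
  < (left): blocked, stay at (x=3, y=6)
Final: (x=3, y=6)

Answer: Final position: (x=3, y=6)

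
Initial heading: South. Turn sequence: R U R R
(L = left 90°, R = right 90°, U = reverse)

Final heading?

Start: South
  R (right (90° clockwise)) -> West
  U (U-turn (180°)) -> East
  R (right (90° clockwise)) -> South
  R (right (90° clockwise)) -> West
Final: West

Answer: Final heading: West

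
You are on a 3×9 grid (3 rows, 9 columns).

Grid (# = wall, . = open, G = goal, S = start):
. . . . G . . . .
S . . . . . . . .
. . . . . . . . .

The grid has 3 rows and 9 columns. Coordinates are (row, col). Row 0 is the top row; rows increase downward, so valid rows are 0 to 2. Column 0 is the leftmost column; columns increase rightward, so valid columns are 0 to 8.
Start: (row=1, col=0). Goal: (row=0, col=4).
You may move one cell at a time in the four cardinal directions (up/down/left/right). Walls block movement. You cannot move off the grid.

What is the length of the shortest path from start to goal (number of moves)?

Answer: Shortest path length: 5

Derivation:
BFS from (row=1, col=0) until reaching (row=0, col=4):
  Distance 0: (row=1, col=0)
  Distance 1: (row=0, col=0), (row=1, col=1), (row=2, col=0)
  Distance 2: (row=0, col=1), (row=1, col=2), (row=2, col=1)
  Distance 3: (row=0, col=2), (row=1, col=3), (row=2, col=2)
  Distance 4: (row=0, col=3), (row=1, col=4), (row=2, col=3)
  Distance 5: (row=0, col=4), (row=1, col=5), (row=2, col=4)  <- goal reached here
One shortest path (5 moves): (row=1, col=0) -> (row=1, col=1) -> (row=1, col=2) -> (row=1, col=3) -> (row=1, col=4) -> (row=0, col=4)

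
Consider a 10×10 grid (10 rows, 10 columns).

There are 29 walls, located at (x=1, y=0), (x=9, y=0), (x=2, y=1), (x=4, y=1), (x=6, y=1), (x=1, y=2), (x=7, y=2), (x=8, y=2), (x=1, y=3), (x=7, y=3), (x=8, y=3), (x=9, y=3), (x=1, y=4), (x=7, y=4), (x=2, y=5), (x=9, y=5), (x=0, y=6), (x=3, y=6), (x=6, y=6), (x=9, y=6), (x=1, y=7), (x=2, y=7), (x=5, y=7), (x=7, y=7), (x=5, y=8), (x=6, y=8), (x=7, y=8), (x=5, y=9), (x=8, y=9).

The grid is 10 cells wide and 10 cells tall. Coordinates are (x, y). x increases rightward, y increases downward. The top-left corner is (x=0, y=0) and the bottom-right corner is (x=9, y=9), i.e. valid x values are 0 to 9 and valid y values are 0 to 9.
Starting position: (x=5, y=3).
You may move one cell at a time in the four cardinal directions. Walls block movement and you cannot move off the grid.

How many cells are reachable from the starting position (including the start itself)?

Answer: Reachable cells: 58

Derivation:
BFS flood-fill from (x=5, y=3):
  Distance 0: (x=5, y=3)
  Distance 1: (x=5, y=2), (x=4, y=3), (x=6, y=3), (x=5, y=4)
  Distance 2: (x=5, y=1), (x=4, y=2), (x=6, y=2), (x=3, y=3), (x=4, y=4), (x=6, y=4), (x=5, y=5)
  Distance 3: (x=5, y=0), (x=3, y=2), (x=2, y=3), (x=3, y=4), (x=4, y=5), (x=6, y=5), (x=5, y=6)
  Distance 4: (x=4, y=0), (x=6, y=0), (x=3, y=1), (x=2, y=2), (x=2, y=4), (x=3, y=5), (x=7, y=5), (x=4, y=6)
  Distance 5: (x=3, y=0), (x=7, y=0), (x=8, y=5), (x=7, y=6), (x=4, y=7)
  Distance 6: (x=2, y=0), (x=8, y=0), (x=7, y=1), (x=8, y=4), (x=8, y=6), (x=3, y=7), (x=4, y=8)
  Distance 7: (x=8, y=1), (x=9, y=4), (x=8, y=7), (x=3, y=8), (x=4, y=9)
  Distance 8: (x=9, y=1), (x=9, y=7), (x=2, y=8), (x=8, y=8), (x=3, y=9)
  Distance 9: (x=9, y=2), (x=1, y=8), (x=9, y=8), (x=2, y=9)
  Distance 10: (x=0, y=8), (x=1, y=9), (x=9, y=9)
  Distance 11: (x=0, y=7), (x=0, y=9)
Total reachable: 58 (grid has 71 open cells total)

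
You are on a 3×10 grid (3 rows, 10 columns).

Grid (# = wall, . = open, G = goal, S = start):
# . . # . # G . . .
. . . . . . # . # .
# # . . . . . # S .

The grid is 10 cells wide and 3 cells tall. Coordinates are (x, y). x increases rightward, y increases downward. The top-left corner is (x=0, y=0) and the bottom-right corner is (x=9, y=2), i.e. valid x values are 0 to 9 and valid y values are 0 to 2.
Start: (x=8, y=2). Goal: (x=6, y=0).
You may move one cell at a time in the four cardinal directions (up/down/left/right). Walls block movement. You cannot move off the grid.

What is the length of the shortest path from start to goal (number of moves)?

BFS from (x=8, y=2) until reaching (x=6, y=0):
  Distance 0: (x=8, y=2)
  Distance 1: (x=9, y=2)
  Distance 2: (x=9, y=1)
  Distance 3: (x=9, y=0)
  Distance 4: (x=8, y=0)
  Distance 5: (x=7, y=0)
  Distance 6: (x=6, y=0), (x=7, y=1)  <- goal reached here
One shortest path (6 moves): (x=8, y=2) -> (x=9, y=2) -> (x=9, y=1) -> (x=9, y=0) -> (x=8, y=0) -> (x=7, y=0) -> (x=6, y=0)

Answer: Shortest path length: 6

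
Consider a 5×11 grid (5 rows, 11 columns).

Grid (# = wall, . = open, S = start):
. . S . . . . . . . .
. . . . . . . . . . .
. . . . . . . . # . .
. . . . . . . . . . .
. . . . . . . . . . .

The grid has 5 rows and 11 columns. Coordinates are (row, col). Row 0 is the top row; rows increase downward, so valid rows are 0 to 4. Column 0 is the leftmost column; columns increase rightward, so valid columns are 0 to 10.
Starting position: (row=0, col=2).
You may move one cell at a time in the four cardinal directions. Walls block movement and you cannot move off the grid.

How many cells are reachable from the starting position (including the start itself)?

Answer: Reachable cells: 54

Derivation:
BFS flood-fill from (row=0, col=2):
  Distance 0: (row=0, col=2)
  Distance 1: (row=0, col=1), (row=0, col=3), (row=1, col=2)
  Distance 2: (row=0, col=0), (row=0, col=4), (row=1, col=1), (row=1, col=3), (row=2, col=2)
  Distance 3: (row=0, col=5), (row=1, col=0), (row=1, col=4), (row=2, col=1), (row=2, col=3), (row=3, col=2)
  Distance 4: (row=0, col=6), (row=1, col=5), (row=2, col=0), (row=2, col=4), (row=3, col=1), (row=3, col=3), (row=4, col=2)
  Distance 5: (row=0, col=7), (row=1, col=6), (row=2, col=5), (row=3, col=0), (row=3, col=4), (row=4, col=1), (row=4, col=3)
  Distance 6: (row=0, col=8), (row=1, col=7), (row=2, col=6), (row=3, col=5), (row=4, col=0), (row=4, col=4)
  Distance 7: (row=0, col=9), (row=1, col=8), (row=2, col=7), (row=3, col=6), (row=4, col=5)
  Distance 8: (row=0, col=10), (row=1, col=9), (row=3, col=7), (row=4, col=6)
  Distance 9: (row=1, col=10), (row=2, col=9), (row=3, col=8), (row=4, col=7)
  Distance 10: (row=2, col=10), (row=3, col=9), (row=4, col=8)
  Distance 11: (row=3, col=10), (row=4, col=9)
  Distance 12: (row=4, col=10)
Total reachable: 54 (grid has 54 open cells total)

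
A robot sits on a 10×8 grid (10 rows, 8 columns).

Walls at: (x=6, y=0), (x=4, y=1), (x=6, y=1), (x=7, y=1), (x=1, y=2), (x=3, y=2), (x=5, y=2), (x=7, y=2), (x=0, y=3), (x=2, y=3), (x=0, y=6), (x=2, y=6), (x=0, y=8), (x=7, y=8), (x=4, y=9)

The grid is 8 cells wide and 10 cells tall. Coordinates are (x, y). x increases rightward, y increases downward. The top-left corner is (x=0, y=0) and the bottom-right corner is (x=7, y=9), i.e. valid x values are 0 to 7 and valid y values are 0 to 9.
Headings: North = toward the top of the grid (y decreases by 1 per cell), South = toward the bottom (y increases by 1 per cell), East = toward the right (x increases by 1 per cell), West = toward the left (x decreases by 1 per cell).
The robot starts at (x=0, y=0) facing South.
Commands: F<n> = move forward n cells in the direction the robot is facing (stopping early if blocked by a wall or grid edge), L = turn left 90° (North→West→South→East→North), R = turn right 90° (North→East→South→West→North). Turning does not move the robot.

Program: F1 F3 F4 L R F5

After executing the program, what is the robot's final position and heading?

Answer: Final position: (x=0, y=2), facing South

Derivation:
Start: (x=0, y=0), facing South
  F1: move forward 1, now at (x=0, y=1)
  F3: move forward 1/3 (blocked), now at (x=0, y=2)
  F4: move forward 0/4 (blocked), now at (x=0, y=2)
  L: turn left, now facing East
  R: turn right, now facing South
  F5: move forward 0/5 (blocked), now at (x=0, y=2)
Final: (x=0, y=2), facing South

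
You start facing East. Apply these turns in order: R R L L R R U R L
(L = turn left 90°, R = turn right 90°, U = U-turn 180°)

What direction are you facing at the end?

Answer: Final heading: East

Derivation:
Start: East
  R (right (90° clockwise)) -> South
  R (right (90° clockwise)) -> West
  L (left (90° counter-clockwise)) -> South
  L (left (90° counter-clockwise)) -> East
  R (right (90° clockwise)) -> South
  R (right (90° clockwise)) -> West
  U (U-turn (180°)) -> East
  R (right (90° clockwise)) -> South
  L (left (90° counter-clockwise)) -> East
Final: East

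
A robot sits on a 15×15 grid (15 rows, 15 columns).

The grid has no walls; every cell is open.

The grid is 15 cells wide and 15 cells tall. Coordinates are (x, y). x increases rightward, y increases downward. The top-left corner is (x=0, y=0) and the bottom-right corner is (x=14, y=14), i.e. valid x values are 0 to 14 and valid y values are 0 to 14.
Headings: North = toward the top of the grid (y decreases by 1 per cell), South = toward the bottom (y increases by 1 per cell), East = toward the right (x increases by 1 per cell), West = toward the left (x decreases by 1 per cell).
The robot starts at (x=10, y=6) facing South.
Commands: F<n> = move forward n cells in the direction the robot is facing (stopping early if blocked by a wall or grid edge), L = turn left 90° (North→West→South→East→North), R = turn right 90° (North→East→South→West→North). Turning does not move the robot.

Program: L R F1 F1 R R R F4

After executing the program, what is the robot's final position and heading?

Answer: Final position: (x=14, y=8), facing East

Derivation:
Start: (x=10, y=6), facing South
  L: turn left, now facing East
  R: turn right, now facing South
  F1: move forward 1, now at (x=10, y=7)
  F1: move forward 1, now at (x=10, y=8)
  R: turn right, now facing West
  R: turn right, now facing North
  R: turn right, now facing East
  F4: move forward 4, now at (x=14, y=8)
Final: (x=14, y=8), facing East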